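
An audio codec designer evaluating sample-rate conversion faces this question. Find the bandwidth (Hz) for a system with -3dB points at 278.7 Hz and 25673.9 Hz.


Bandwidth is the difference of -3dB frequencies:
BW = f_high - f_low
   = 25673.9 - 278.7
   = 25395.2 Hz

25395.2 Hz


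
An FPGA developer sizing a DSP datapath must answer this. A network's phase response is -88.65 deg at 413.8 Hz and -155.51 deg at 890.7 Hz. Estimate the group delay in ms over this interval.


Group delay from phase difference:
tau = -d(phi)/d(omega)
d(phi) = -66.86 deg = -1.166927 rad
d(omega) = 2*pi*(890.7 - 413.8) = 2996.4511 rad/s
tau = -(-1.166927) / 2996.4511
    = 0.3894 ms

0.3894 ms


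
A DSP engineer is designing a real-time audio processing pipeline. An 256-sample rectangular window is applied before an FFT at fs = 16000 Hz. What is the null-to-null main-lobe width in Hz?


Main lobe width for a rectangular window:
Width = 2 * fs / N
      = 2 * 16000 / 256
      = 32000 / 256
      = 125.0 Hz

125.0 Hz


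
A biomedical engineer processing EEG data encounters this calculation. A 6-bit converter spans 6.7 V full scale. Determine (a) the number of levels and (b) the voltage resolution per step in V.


Step 1 — number of quantization levels:
L = 2^N = 2^6 = 64

Step 2 — LSB step size:
delta = Vfs / L
      = 6.7 / 64
      = 0.1046875 V

Levels = 64; step size = 0.1046875 V


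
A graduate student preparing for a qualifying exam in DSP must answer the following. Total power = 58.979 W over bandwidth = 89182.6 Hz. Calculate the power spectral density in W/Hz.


Power spectral density:
PSD = P / BW
    = 58.979 / 89182.6
    = 0.00066133 W/Hz

0.00066133 W/Hz


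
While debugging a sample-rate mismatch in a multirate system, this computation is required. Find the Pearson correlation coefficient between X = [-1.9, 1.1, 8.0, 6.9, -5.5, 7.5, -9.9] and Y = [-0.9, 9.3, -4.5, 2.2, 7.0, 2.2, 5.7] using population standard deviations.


Pearson correlation coefficient (population):
r = cov(X,Y) / (std(X) * std(Y))
Mean X = 0.8857, Mean Y = 3.0
Cov(X,Y) = -15.13
Std(X) = 6.496687, Std(Y) = 4.403246
r = -0.5289

-0.5289


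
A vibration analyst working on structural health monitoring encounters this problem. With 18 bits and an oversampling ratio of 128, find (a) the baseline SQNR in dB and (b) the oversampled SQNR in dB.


Step 1 — baseline SQNR at Nyquist:
SQNR_base = 6.02*N + 1.76
          = 6.02*18 + 1.76
          = 110.12 dB

Step 2 — oversampling processing gain:
G = 10*log10(OSR) = 10*log10(128) = 21.07 dB

Step 3 — total:
SQNR_total = 110.12 + 21.07 = 131.19 dB

Base SQNR = 110.12 dB; oversampled SQNR = 131.19 dB


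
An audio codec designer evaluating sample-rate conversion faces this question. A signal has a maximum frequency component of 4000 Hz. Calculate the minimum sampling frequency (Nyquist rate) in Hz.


The Nyquist rate is twice the maximum frequency component.
fs_min = 2 * fmax
      = 2 * 4000
      = 8000 Hz

8000


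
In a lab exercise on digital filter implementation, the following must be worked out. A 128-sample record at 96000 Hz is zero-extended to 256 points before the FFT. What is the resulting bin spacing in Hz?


Frequency resolution after zero-padding:
N_padded = 128 * 2 = 256
df = fs / N_padded
   = 96000 / 256
   = 375.0 Hz

375.0 Hz


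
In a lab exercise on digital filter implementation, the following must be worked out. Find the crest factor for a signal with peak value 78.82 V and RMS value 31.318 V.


Crest factor is the ratio of peak to RMS:
CF = V_peak / V_rms
   = 78.82 / 31.318
   = 2.5168

2.5168


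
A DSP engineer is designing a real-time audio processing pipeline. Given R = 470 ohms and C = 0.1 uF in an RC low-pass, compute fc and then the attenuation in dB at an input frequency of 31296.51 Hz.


Step 1 — cutoff frequency:
fc = 1 / (2*pi*R*C)
C = 0.1 uF = 1e-07 F
fc = 1 / (2*pi*470*1e-07)
   = 3386.275 Hz

Step 2 — magnitude at f = 31296.51 Hz:
|H(f)| = 1 / sqrt(1 + (f/fc)^2)
f/fc = 31296.51 / 3386.275 = 9.242164
|H| = 1 / sqrt(1 + 85.417595) = 0.1075719
|H|_dB = 20*log10(0.1075719) = -19.37 dB

fc = 3386.275 Hz; |H(31296.51 Hz)| = -19.37 dB


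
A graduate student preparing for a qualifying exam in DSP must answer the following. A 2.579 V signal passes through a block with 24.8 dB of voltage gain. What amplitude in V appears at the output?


Output voltage from dB gain:
V_out = V_in * 10^(gain_dB / 20)
      = 2.579 * 10^(24.8 / 20)
      = 2.579 * 17.378008
      = 44.8179 V

44.8179 V


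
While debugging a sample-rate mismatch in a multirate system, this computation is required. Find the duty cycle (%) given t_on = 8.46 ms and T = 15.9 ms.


Duty cycle as a percentage:
DC = (t_on / T) * 100
   = (8.46 / 15.9) * 100
   = 0.532075 * 100
   = 53.21 %

53.21 %


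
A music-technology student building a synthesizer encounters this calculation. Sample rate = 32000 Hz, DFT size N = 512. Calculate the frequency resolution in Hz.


DFT frequency resolution:
df = fs / N
   = 32000 / 512
   = 62.5 Hz

62.5 Hz


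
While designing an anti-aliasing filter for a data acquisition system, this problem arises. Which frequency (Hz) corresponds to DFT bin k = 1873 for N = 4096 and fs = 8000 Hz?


Frequency of DFT bin k:
f_k = k * fs / N
    = 1873 * 8000 / 4096
    = 14984000 / 4096
    = 3658.203 Hz

3658.203 Hz


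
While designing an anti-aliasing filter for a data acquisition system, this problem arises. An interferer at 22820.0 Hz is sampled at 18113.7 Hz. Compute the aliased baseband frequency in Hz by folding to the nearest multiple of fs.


Compute the nearest integer multiple of fs to the signal:
n = round(22820.0 / 18113.7) = 1
f_alias = |22820.0 - 1 * 18113.7|
        = |22820.0 - 18113.7|
        = 4706.3 Hz

4706.3


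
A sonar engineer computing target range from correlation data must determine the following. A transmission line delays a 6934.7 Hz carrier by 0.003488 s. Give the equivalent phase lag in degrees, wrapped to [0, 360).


Phase shift from frequency and time delay:
phi = 360 * f * t_delay
    = 360 * 6934.7 * 0.003488
    = 8707.76 degrees
    mod 360 = 67.76 degrees

67.76 degrees


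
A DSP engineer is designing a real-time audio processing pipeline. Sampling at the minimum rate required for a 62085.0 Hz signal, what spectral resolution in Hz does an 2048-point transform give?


Step 1 — Nyquist sampling rate:
fs = 2 * fmax = 2 * 62085.0 = 124170.0 Hz

Step 2 — DFT bin spacing:
df = fs / N = 124170.0 / 2048 = 60.6299 Hz

60.6299 Hz


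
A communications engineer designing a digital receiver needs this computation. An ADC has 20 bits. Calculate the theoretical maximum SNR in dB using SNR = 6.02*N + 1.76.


Theoretical SNR for a full-scale sinusoid:
SNR = 6.02 * N + 1.76
    = 6.02 * 20 + 1.76
    = 120.4 + 1.76
    = 122.16 dB

122.16 dB


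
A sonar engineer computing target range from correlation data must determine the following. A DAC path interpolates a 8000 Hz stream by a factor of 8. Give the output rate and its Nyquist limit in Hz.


Step 1 — output sample rate after interpolation by L:
fs_out = L * fs_in = 8 * 8000 = 64000 Hz

Step 2 — Nyquist frequency of the output stream:
f_Nyq = fs_out / 2 = 64000 / 2 = 32000.0 Hz

fs_out = 64000 Hz; f_Nyquist = 32000.0 Hz


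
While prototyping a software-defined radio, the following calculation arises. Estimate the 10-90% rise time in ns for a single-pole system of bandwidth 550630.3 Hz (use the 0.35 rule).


Rise time from bandwidth relationship:
tr = 0.35 / BW
   = 0.35 / 550630.3
   = 6.356351984e-07 s
   = 635.6352 ns

635.6352 ns


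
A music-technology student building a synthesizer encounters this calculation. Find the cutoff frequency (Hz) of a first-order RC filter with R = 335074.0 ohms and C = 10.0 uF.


Cutoff frequency of a first-order RC filter:
fc = 1 / (2 * pi * R * C)
C = 10.0 uF = 1e-05 F
fc = 1 / (2 * pi * 335074.0 * 1e-05)
   = 1 / 21.053320336179
   = 0.047498 Hz

0.047498 Hz


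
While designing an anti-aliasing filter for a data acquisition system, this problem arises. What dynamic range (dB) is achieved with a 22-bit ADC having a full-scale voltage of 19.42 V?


Dynamic range from full-scale to LSB:
V_min = V_max / 2^bits = 19.42 / 2^22
DR = 20 * log10(V_max / V_min)
   = 20 * log10(2^22)
   = 20 * 22 * log10(2)
   = 132.45 dB

132.45 dB


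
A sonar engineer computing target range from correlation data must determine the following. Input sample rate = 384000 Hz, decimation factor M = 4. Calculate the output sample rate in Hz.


Decimation reduces the sample rate:
fs_out = fs_in / M
       = 384000 / 4
       = 96000.0 Hz

96000.0 Hz


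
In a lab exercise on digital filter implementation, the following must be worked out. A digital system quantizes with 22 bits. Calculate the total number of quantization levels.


Number of quantization levels = 2^N
= 2^22
= 4194304

4194304


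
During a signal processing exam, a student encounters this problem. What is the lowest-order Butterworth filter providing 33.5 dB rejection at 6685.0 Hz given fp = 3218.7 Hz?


Butterworth filter order formula:
n = log10(10^(A/10) - 1) / (2 * log10(f_stop/f_pass))
10^(33.5/10) - 1 = 2237.7211
f_stop/f_pass = 6685.0 / 3218.7 = 2.0769
n = 5.2766 -> ceil = 6

6


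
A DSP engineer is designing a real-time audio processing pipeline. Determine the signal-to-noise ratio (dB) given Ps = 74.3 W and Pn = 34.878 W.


SNR in decibels:
SNR = 10 * log10(Ps / Pn)
    = 10 * log10(74.3 / 34.878)
    = 10 * log10(2.1303)
    = 10 * 0.3284
    = 3.28 dB

3.28 dB


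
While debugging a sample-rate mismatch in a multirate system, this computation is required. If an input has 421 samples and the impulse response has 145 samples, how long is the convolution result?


Linear convolution output length:
L = N + M - 1
  = 421 + 145 - 1
  = 565 samples

565


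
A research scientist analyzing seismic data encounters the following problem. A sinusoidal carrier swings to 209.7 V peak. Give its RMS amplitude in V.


RMS voltage for a sinusoidal waveform:
V_rms = V_peak / sqrt(2)
      = 209.7 / 1.414214
      = 148.28 V

148.28 V


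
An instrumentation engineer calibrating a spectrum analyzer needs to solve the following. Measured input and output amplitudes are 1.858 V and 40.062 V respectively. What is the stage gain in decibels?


Voltage gain in dB:
G = 20 * log10(Vout / Vin)
  = 20 * log10(40.062 / 1.858)
  = 20 * log10(21.561895)
  = 20 * 1.333687
  = 26.67 dB

26.67 dB


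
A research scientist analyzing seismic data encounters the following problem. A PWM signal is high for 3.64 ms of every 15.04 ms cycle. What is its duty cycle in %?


Duty cycle as a percentage:
DC = (t_on / T) * 100
   = (3.64 / 15.04) * 100
   = 0.242021 * 100
   = 24.2 %

24.2 %


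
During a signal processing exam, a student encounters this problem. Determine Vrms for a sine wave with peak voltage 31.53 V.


RMS voltage for a sinusoidal waveform:
V_rms = V_peak / sqrt(2)
      = 31.53 / 1.414214
      = 22.295 V

22.295 V


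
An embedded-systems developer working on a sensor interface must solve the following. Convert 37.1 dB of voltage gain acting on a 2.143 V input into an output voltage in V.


Output voltage from dB gain:
V_out = V_in * 10^(gain_dB / 20)
      = 2.143 * 10^(37.1 / 20)
      = 2.143 * 71.614341
      = 153.4695 V

153.4695 V


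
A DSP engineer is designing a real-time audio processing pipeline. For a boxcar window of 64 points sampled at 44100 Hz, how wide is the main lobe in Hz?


Main lobe width for a rectangular window:
Width = 2 * fs / N
      = 2 * 44100 / 64
      = 88200 / 64
      = 1378.125 Hz

1378.125 Hz


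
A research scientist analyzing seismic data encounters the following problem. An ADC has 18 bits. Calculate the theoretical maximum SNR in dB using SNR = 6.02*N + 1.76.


Theoretical SNR for a full-scale sinusoid:
SNR = 6.02 * N + 1.76
    = 6.02 * 18 + 1.76
    = 108.36 + 1.76
    = 110.12 dB

110.12 dB


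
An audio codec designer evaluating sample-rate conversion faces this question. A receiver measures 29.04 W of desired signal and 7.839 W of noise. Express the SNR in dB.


SNR in decibels:
SNR = 10 * log10(Ps / Pn)
    = 10 * log10(29.04 / 7.839)
    = 10 * log10(3.7046)
    = 10 * 0.5687
    = 5.69 dB

5.69 dB


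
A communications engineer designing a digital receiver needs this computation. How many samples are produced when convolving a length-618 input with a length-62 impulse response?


Linear convolution output length:
L = N + M - 1
  = 618 + 62 - 1
  = 679 samples

679


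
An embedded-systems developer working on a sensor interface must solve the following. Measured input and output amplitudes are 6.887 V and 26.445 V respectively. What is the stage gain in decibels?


Voltage gain in dB:
G = 20 * log10(Vout / Vin)
  = 20 * log10(26.445 / 6.887)
  = 20 * log10(3.839843)
  = 20 * 0.584313
  = 11.69 dB

11.69 dB


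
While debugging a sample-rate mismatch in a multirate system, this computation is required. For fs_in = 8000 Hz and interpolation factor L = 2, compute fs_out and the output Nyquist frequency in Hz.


Step 1 — output sample rate after interpolation by L:
fs_out = L * fs_in = 2 * 8000 = 16000 Hz

Step 2 — Nyquist frequency of the output stream:
f_Nyq = fs_out / 2 = 16000 / 2 = 8000.0 Hz

fs_out = 16000 Hz; f_Nyquist = 8000.0 Hz


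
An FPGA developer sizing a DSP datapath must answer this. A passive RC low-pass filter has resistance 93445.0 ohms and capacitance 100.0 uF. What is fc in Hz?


Cutoff frequency of a first-order RC filter:
fc = 1 / (2 * pi * R * C)
C = 100.0 uF = 0.0001 F
fc = 1 / (2 * pi * 93445.0 * 0.0001)
   = 1 / 58.71322510294
   = 0.017032 Hz

0.017032 Hz


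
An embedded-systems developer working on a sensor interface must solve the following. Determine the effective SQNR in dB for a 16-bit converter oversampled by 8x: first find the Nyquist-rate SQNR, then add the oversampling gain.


Step 1 — baseline SQNR at Nyquist:
SQNR_base = 6.02*N + 1.76
          = 6.02*16 + 1.76
          = 98.08 dB

Step 2 — oversampling processing gain:
G = 10*log10(OSR) = 10*log10(8) = 9.03 dB

Step 3 — total:
SQNR_total = 98.08 + 9.03 = 107.11 dB

Base SQNR = 98.08 dB; oversampled SQNR = 107.11 dB


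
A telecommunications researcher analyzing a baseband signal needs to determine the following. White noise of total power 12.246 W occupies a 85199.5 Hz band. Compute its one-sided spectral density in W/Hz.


Power spectral density:
PSD = P / BW
    = 12.246 / 85199.5
    = 0.00014373 W/Hz

0.00014373 W/Hz


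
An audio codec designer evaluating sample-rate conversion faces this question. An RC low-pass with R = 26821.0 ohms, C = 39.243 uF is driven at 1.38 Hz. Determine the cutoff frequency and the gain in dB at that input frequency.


Step 1 — cutoff frequency:
fc = 1 / (2*pi*R*C)
C = 39.243 uF = 3.9243e-05 F
fc = 1 / (2*pi*26821.0*3.9243e-05)
   = 0.151211 Hz

Step 2 — magnitude at f = 1.38 Hz:
|H(f)| = 1 / sqrt(1 + (f/fc)^2)
f/fc = 1.38 / 0.151211 = 9.12632
|H| = 1 / sqrt(1 + 83.289717) = 0.1089213
|H|_dB = 20*log10(0.1089213) = -19.26 dB

fc = 0.151211 Hz; |H(1.38 Hz)| = -19.26 dB


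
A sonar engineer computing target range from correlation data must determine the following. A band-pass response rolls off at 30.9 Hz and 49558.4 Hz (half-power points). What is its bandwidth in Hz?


Bandwidth is the difference of -3dB frequencies:
BW = f_high - f_low
   = 49558.4 - 30.9
   = 49527.5 Hz

49527.5 Hz


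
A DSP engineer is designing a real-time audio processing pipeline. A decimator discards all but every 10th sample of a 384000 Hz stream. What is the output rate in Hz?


Decimation reduces the sample rate:
fs_out = fs_in / M
       = 384000 / 10
       = 38400.0 Hz

38400.0 Hz


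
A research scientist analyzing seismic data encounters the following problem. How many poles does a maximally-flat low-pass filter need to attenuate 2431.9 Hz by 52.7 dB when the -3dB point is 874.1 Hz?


Butterworth filter order formula:
n = log10(10^(A/10) - 1) / (2 * log10(f_stop/f_pass))
10^(52.7/10) - 1 = 186207.7137
f_stop/f_pass = 2431.9 / 874.1 = 2.7822
n = 5.9295 -> ceil = 6

6


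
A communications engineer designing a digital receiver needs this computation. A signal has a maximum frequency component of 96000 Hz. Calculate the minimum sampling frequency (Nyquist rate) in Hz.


The Nyquist rate is twice the maximum frequency component.
fs_min = 2 * fmax
      = 2 * 96000
      = 192000 Hz

192000


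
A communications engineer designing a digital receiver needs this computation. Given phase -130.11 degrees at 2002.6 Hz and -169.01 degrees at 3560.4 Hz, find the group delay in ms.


Group delay from phase difference:
tau = -d(phi)/d(omega)
d(phi) = -38.9 deg = -0.678933 rad
d(omega) = 2*pi*(3560.4 - 2002.6) = 9787.9461 rad/s
tau = -(-0.678933) / 9787.9461
    = 0.0694 ms

0.0694 ms


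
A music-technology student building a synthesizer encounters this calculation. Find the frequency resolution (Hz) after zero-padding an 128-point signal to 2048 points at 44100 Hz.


Frequency resolution after zero-padding:
N_padded = 128 * 16 = 2048
df = fs / N_padded
   = 44100 / 2048
   = 21.5332 Hz

21.5332 Hz


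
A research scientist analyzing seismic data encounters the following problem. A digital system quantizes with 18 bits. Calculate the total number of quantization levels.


Number of quantization levels = 2^N
= 2^18
= 262144

262144


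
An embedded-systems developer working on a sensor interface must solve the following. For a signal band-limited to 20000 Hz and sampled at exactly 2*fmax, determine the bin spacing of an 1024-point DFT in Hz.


Step 1 — Nyquist sampling rate:
fs = 2 * fmax = 2 * 20000 = 40000 Hz

Step 2 — DFT bin spacing:
df = fs / N = 40000 / 1024 = 39.0625 Hz

39.0625 Hz


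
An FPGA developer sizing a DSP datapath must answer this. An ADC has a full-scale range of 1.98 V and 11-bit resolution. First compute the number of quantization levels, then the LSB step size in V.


Step 1 — number of quantization levels:
L = 2^N = 2^11 = 2048

Step 2 — LSB step size:
delta = Vfs / L
      = 1.98 / 2048
      = 0.0009668 V

Levels = 2048; step size = 0.0009668 V


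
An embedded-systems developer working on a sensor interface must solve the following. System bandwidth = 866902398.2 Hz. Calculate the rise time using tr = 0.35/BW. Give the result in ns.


Rise time from bandwidth relationship:
tr = 0.35 / BW
   = 0.35 / 866902398.2
   = 4.037363384e-10 s
   = 0.4037 ns

0.4037 ns


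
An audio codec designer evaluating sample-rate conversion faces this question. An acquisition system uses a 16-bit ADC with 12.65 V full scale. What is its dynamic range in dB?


Dynamic range from full-scale to LSB:
V_min = V_max / 2^bits = 12.65 / 2^16
DR = 20 * log10(V_max / V_min)
   = 20 * log10(2^16)
   = 20 * 16 * log10(2)
   = 96.33 dB

96.33 dB


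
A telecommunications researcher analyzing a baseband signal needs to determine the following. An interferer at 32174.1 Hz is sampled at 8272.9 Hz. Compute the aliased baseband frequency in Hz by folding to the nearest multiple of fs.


Compute the nearest integer multiple of fs to the signal:
n = round(32174.1 / 8272.9) = 4
f_alias = |32174.1 - 4 * 8272.9|
        = |32174.1 - 33091.6|
        = 917.5 Hz

917.5


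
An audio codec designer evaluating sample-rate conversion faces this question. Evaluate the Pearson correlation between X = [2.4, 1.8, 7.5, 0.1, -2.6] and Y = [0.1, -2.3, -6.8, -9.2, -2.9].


Pearson correlation coefficient (population):
r = cov(X,Y) / (std(X) * std(Y))
Mean X = 1.84, Mean Y = -4.22
Cov(X,Y) = -1.8912
Std(X) = 3.319398, Std(Y) = 3.333107
r = -0.1709

-0.1709


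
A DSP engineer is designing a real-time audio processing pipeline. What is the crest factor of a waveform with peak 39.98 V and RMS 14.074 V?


Crest factor is the ratio of peak to RMS:
CF = V_peak / V_rms
   = 39.98 / 14.074
   = 2.8407

2.8407


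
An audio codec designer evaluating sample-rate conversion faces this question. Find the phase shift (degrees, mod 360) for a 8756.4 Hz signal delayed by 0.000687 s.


Phase shift from frequency and time delay:
phi = 360 * f * t_delay
    = 360 * 8756.4 * 0.000687
    = 2165.63 degrees
    mod 360 = 5.63 degrees

5.63 degrees


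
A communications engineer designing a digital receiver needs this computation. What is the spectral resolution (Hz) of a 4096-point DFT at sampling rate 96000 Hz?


DFT frequency resolution:
df = fs / N
   = 96000 / 4096
   = 23.4375 Hz

23.4375 Hz


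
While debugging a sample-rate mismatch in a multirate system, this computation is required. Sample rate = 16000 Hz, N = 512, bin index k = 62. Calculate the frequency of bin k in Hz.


Frequency of DFT bin k:
f_k = k * fs / N
    = 62 * 16000 / 512
    = 992000 / 512
    = 1937.5 Hz

1937.5 Hz


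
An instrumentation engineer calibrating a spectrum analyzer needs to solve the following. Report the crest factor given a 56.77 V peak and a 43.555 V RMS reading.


Crest factor is the ratio of peak to RMS:
CF = V_peak / V_rms
   = 56.77 / 43.555
   = 1.3034

1.3034


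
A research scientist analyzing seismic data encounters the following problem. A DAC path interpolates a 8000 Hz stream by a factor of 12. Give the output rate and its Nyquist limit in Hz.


Step 1 — output sample rate after interpolation by L:
fs_out = L * fs_in = 12 * 8000 = 96000 Hz

Step 2 — Nyquist frequency of the output stream:
f_Nyq = fs_out / 2 = 96000 / 2 = 48000.0 Hz

fs_out = 96000 Hz; f_Nyquist = 48000.0 Hz


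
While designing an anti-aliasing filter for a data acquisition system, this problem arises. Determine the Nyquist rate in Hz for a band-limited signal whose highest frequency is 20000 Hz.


The Nyquist rate is twice the maximum frequency component.
fs_min = 2 * fmax
      = 2 * 20000
      = 40000 Hz

40000


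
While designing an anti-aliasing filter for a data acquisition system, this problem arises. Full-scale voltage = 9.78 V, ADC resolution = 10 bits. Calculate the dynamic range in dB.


Dynamic range from full-scale to LSB:
V_min = V_max / 2^bits = 9.78 / 2^10
DR = 20 * log10(V_max / V_min)
   = 20 * log10(2^10)
   = 20 * 10 * log10(2)
   = 60.21 dB

60.21 dB


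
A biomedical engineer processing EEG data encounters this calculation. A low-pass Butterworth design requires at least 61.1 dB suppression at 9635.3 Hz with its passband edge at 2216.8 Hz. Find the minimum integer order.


Butterworth filter order formula:
n = log10(10^(A/10) - 1) / (2 * log10(f_stop/f_pass))
10^(61.1/10) - 1 = 1288248.5517
f_stop/f_pass = 9635.3 / 2216.8 = 4.3465
n = 4.7874 -> ceil = 5

5


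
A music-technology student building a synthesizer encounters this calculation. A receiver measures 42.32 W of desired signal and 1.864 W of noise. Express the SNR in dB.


SNR in decibels:
SNR = 10 * log10(Ps / Pn)
    = 10 * log10(42.32 / 1.864)
    = 10 * log10(22.7039)
    = 10 * 1.3561
    = 13.56 dB

13.56 dB


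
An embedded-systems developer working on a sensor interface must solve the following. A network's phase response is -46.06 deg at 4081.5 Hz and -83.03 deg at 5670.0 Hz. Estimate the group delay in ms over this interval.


Group delay from phase difference:
tau = -d(phi)/d(omega)
d(phi) = -36.97 deg = -0.645248 rad
d(omega) = 2*pi*(5670.0 - 4081.5) = 9980.8399 rad/s
tau = -(-0.645248) / 9980.8399
    = 0.0646 ms

0.0646 ms


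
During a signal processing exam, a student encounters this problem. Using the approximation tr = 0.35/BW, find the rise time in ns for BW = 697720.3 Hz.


Rise time from bandwidth relationship:
tr = 0.35 / BW
   = 0.35 / 697720.3
   = 5.016336776e-07 s
   = 501.6337 ns

501.6337 ns


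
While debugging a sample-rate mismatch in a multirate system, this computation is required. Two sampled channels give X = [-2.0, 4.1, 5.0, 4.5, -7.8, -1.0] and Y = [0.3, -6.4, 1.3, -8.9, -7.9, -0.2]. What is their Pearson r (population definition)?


Pearson correlation coefficient (population):
r = cov(X,Y) / (std(X) * std(Y))
Mean X = 0.4667, Mean Y = -3.6333
Cov(X,Y) = 1.933889
Std(X) = 4.593353, Std(Y) = 4.18715
r = 0.1006

0.1006


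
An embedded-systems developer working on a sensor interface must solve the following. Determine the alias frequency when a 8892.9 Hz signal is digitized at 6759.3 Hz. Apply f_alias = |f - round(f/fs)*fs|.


Compute the nearest integer multiple of fs to the signal:
n = round(8892.9 / 6759.3) = 1
f_alias = |8892.9 - 1 * 6759.3|
        = |8892.9 - 6759.3|
        = 2133.6 Hz

2133.6


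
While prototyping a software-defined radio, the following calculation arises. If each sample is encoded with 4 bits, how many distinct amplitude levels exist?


Number of quantization levels = 2^N
= 2^4
= 16

16


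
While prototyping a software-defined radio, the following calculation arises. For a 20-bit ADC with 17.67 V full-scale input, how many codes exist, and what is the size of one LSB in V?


Step 1 — number of quantization levels:
L = 2^N = 2^20 = 1048576

Step 2 — LSB step size:
delta = Vfs / L
      = 17.67 / 1048576
      = 1.685e-05 V

Levels = 1048576; step size = 1.685e-05 V


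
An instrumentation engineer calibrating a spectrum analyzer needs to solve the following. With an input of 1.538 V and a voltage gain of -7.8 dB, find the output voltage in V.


Output voltage from dB gain:
V_out = V_in * 10^(gain_dB / 20)
      = 1.538 * 10^(-7.8 / 20)
      = 1.538 * 0.40738
      = 0.6266 V

0.6266 V


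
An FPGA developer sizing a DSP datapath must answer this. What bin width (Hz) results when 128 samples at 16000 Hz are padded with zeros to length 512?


Frequency resolution after zero-padding:
N_padded = 128 * 4 = 512
df = fs / N_padded
   = 16000 / 512
   = 31.25 Hz

31.25 Hz


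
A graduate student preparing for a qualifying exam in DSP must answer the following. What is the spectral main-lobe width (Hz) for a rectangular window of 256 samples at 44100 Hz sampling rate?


Main lobe width for a rectangular window:
Width = 2 * fs / N
      = 2 * 44100 / 256
      = 88200 / 256
      = 344.531 Hz

344.531 Hz


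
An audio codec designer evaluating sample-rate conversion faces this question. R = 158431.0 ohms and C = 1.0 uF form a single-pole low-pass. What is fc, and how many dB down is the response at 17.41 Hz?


Step 1 — cutoff frequency:
fc = 1 / (2*pi*R*C)
C = 1.0 uF = 1e-06 F
fc = 1 / (2*pi*158431.0*1e-06)
   = 1.00457 Hz

Step 2 — magnitude at f = 17.41 Hz:
|H(f)| = 1 / sqrt(1 + (f/fc)^2)
f/fc = 17.41 / 1.00457 = 17.330798
|H| = 1 / sqrt(1 + 300.356559) = 0.0576049
|H|_dB = 20*log10(0.0576049) = -24.79 dB

fc = 1.00457 Hz; |H(17.41 Hz)| = -24.79 dB


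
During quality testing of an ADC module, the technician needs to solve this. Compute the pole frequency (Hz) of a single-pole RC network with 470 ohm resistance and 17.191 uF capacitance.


Cutoff frequency of a first-order RC filter:
fc = 1 / (2 * pi * R * C)
C = 17.191 uF = 1.7191e-05 F
fc = 1 / (2 * pi * 470 * 1.7191e-05)
   = 1 / 0.05076669214939
   = 19.697955 Hz

19.697955 Hz


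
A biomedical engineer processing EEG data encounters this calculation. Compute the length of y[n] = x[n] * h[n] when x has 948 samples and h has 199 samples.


Linear convolution output length:
L = N + M - 1
  = 948 + 199 - 1
  = 1146 samples

1146


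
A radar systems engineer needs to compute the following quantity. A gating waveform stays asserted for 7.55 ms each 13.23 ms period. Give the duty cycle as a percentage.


Duty cycle as a percentage:
DC = (t_on / T) * 100
   = (7.55 / 13.23) * 100
   = 0.570673 * 100
   = 57.07 %

57.07 %


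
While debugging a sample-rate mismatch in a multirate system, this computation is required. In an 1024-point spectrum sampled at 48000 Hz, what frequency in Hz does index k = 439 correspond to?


Frequency of DFT bin k:
f_k = k * fs / N
    = 439 * 48000 / 1024
    = 21072000 / 1024
    = 20578.125 Hz

20578.125 Hz


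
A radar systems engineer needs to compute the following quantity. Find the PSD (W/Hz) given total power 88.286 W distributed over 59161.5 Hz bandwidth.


Power spectral density:
PSD = P / BW
    = 88.286 / 59161.5
    = 0.00149229 W/Hz

0.00149229 W/Hz


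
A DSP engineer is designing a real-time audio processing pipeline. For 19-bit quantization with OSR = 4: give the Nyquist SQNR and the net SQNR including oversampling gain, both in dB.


Step 1 — baseline SQNR at Nyquist:
SQNR_base = 6.02*N + 1.76
          = 6.02*19 + 1.76
          = 116.14 dB

Step 2 — oversampling processing gain:
G = 10*log10(OSR) = 10*log10(4) = 6.02 dB

Step 3 — total:
SQNR_total = 116.14 + 6.02 = 122.16 dB

Base SQNR = 116.14 dB; oversampled SQNR = 122.16 dB


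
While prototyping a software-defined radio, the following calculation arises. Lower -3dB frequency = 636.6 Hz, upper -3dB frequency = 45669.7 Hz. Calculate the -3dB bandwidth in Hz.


Bandwidth is the difference of -3dB frequencies:
BW = f_high - f_low
   = 45669.7 - 636.6
   = 45033.1 Hz

45033.1 Hz


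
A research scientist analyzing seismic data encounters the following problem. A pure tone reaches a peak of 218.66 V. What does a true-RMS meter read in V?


RMS voltage for a sinusoidal waveform:
V_rms = V_peak / sqrt(2)
      = 218.66 / 1.414214
      = 154.616 V

154.616 V


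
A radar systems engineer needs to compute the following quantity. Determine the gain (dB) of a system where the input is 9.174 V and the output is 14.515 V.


Voltage gain in dB:
G = 20 * log10(Vout / Vin)
  = 20 * log10(14.515 / 9.174)
  = 20 * log10(1.582189)
  = 20 * 0.199258
  = 3.99 dB

3.99 dB


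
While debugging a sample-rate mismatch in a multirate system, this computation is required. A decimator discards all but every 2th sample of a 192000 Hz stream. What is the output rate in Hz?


Decimation reduces the sample rate:
fs_out = fs_in / M
       = 192000 / 2
       = 96000.0 Hz

96000.0 Hz


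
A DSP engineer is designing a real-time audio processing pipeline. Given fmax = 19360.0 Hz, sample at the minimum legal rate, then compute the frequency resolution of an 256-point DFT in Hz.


Step 1 — Nyquist sampling rate:
fs = 2 * fmax = 2 * 19360.0 = 38720.0 Hz

Step 2 — DFT bin spacing:
df = fs / N = 38720.0 / 256 = 151.25 Hz

151.25 Hz


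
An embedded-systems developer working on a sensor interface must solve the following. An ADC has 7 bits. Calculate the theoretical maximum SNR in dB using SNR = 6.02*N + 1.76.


Theoretical SNR for a full-scale sinusoid:
SNR = 6.02 * N + 1.76
    = 6.02 * 7 + 1.76
    = 42.14 + 1.76
    = 43.9 dB

43.9 dB


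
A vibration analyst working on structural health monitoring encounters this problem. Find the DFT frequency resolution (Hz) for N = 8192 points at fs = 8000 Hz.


DFT frequency resolution:
df = fs / N
   = 8000 / 8192
   = 0.9766 Hz

0.9766 Hz


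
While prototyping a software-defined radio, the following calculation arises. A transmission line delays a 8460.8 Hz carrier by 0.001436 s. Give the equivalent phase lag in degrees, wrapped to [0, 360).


Phase shift from frequency and time delay:
phi = 360 * f * t_delay
    = 360 * 8460.8 * 0.001436
    = 4373.9 degrees
    mod 360 = 53.9 degrees

53.9 degrees


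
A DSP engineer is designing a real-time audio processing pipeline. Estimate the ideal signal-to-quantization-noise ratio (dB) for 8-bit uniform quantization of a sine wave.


Theoretical SNR for a full-scale sinusoid:
SNR = 6.02 * N + 1.76
    = 6.02 * 8 + 1.76
    = 48.16 + 1.76
    = 49.92 dB

49.92 dB


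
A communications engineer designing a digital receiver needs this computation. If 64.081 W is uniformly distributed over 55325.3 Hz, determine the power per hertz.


Power spectral density:
PSD = P / BW
    = 64.081 / 55325.3
    = 0.00115826 W/Hz

0.00115826 W/Hz


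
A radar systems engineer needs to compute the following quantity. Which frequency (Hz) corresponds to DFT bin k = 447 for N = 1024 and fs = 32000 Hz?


Frequency of DFT bin k:
f_k = k * fs / N
    = 447 * 32000 / 1024
    = 14304000 / 1024
    = 13968.75 Hz

13968.75 Hz


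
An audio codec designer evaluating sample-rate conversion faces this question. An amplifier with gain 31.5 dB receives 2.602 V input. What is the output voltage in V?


Output voltage from dB gain:
V_out = V_in * 10^(gain_dB / 20)
      = 2.602 * 10^(31.5 / 20)
      = 2.602 * 37.58374
      = 97.7929 V

97.7929 V


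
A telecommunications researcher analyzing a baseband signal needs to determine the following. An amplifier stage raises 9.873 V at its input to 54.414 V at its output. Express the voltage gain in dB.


Voltage gain in dB:
G = 20 * log10(Vout / Vin)
  = 20 * log10(54.414 / 9.873)
  = 20 * log10(5.511395)
  = 20 * 0.741262
  = 14.83 dB

14.83 dB


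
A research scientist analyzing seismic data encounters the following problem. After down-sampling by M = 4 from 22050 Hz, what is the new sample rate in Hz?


Decimation reduces the sample rate:
fs_out = fs_in / M
       = 22050 / 4
       = 5512.5 Hz

5512.5 Hz


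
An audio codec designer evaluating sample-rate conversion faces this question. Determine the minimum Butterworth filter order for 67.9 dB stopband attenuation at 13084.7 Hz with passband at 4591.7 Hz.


Butterworth filter order formula:
n = log10(10^(A/10) - 1) / (2 * log10(f_stop/f_pass))
10^(67.9/10) - 1 = 6165949.0186
f_stop/f_pass = 13084.7 / 4591.7 = 2.8496
n = 7.465 -> ceil = 8

8


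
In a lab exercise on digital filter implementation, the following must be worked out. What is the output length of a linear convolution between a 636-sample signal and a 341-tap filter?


Linear convolution output length:
L = N + M - 1
  = 636 + 341 - 1
  = 976 samples

976


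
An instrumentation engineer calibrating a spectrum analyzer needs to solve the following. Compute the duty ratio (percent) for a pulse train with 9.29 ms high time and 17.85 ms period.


Duty cycle as a percentage:
DC = (t_on / T) * 100
   = (9.29 / 17.85) * 100
   = 0.520448 * 100
   = 52.04 %

52.04 %


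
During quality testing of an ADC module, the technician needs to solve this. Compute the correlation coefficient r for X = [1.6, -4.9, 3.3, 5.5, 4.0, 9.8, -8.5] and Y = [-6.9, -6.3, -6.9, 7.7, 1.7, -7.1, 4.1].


Pearson correlation coefficient (population):
r = cov(X,Y) / (std(X) * std(Y))
Mean X = 1.5429, Mean Y = -1.9571
Cov(X,Y) = -5.297551
Std(X) = 5.79824, Std(Y) = 5.824789
r = -0.1569

-0.1569


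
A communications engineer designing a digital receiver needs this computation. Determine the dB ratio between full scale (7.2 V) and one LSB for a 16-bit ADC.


Dynamic range from full-scale to LSB:
V_min = V_max / 2^bits = 7.2 / 2^16
DR = 20 * log10(V_max / V_min)
   = 20 * log10(2^16)
   = 20 * 16 * log10(2)
   = 96.33 dB

96.33 dB


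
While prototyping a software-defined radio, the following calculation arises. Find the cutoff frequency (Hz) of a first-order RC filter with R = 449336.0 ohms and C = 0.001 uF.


Cutoff frequency of a first-order RC filter:
fc = 1 / (2 * pi * R * C)
C = 0.001 uF = 1e-09 F
fc = 1 / (2 * pi * 449336.0 * 1e-09)
   = 1 / 0.0028232613531868
   = 354.200294 Hz

354.200294 Hz


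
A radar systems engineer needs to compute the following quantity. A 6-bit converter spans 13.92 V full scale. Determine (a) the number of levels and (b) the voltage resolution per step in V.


Step 1 — number of quantization levels:
L = 2^N = 2^6 = 64

Step 2 — LSB step size:
delta = Vfs / L
      = 13.92 / 64
      = 0.2175 V

Levels = 64; step size = 0.2175 V


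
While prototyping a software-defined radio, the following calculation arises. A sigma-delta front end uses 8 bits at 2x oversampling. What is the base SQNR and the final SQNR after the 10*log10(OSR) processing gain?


Step 1 — baseline SQNR at Nyquist:
SQNR_base = 6.02*N + 1.76
          = 6.02*8 + 1.76
          = 49.92 dB

Step 2 — oversampling processing gain:
G = 10*log10(OSR) = 10*log10(2) = 3.01 dB

Step 3 — total:
SQNR_total = 49.92 + 3.01 = 52.93 dB

Base SQNR = 49.92 dB; oversampled SQNR = 52.93 dB


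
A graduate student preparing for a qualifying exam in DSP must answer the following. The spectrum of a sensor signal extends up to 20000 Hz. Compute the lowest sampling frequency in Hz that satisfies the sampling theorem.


The Nyquist rate is twice the maximum frequency component.
fs_min = 2 * fmax
      = 2 * 20000
      = 40000 Hz

40000


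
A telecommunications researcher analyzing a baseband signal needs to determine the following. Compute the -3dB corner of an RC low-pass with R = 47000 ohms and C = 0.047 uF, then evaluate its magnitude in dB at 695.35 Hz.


Step 1 — cutoff frequency:
fc = 1 / (2*pi*R*C)
C = 0.047 uF = 4.7e-08 F
fc = 1 / (2*pi*47000*4.7e-08)
   = 72.0484 Hz

Step 2 — magnitude at f = 695.35 Hz:
|H(f)| = 1 / sqrt(1 + (f/fc)^2)
f/fc = 695.35 / 72.0484 = 9.651151
|H| = 1 / sqrt(1 + 93.144716) = 0.1030628
|H|_dB = 20*log10(0.1030628) = -19.74 dB

fc = 72.0484 Hz; |H(695.35 Hz)| = -19.74 dB


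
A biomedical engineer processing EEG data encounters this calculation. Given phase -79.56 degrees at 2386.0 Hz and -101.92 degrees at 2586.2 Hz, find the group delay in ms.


Group delay from phase difference:
tau = -d(phi)/d(omega)
d(phi) = -22.36 deg = -0.390256 rad
d(omega) = 2*pi*(2586.2 - 2386.0) = 1257.8937 rad/s
tau = -(-0.390256) / 1257.8937
    = 0.3102 ms

0.3102 ms


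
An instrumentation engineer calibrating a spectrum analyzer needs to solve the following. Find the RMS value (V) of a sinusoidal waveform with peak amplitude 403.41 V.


RMS voltage for a sinusoidal waveform:
V_rms = V_peak / sqrt(2)
      = 403.41 / 1.414214
      = 285.254 V

285.254 V


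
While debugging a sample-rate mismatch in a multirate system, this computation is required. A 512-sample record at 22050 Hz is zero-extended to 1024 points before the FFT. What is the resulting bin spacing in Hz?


Frequency resolution after zero-padding:
N_padded = 512 * 2 = 1024
df = fs / N_padded
   = 22050 / 1024
   = 21.5332 Hz

21.5332 Hz


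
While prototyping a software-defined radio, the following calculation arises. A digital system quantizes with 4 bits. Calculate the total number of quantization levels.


Number of quantization levels = 2^N
= 2^4
= 16

16


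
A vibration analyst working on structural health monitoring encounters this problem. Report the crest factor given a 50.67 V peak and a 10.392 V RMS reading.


Crest factor is the ratio of peak to RMS:
CF = V_peak / V_rms
   = 50.67 / 10.392
   = 4.8759

4.8759


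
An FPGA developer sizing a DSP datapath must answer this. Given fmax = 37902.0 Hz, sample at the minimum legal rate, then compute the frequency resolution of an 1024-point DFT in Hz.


Step 1 — Nyquist sampling rate:
fs = 2 * fmax = 2 * 37902.0 = 75804.0 Hz

Step 2 — DFT bin spacing:
df = fs / N = 75804.0 / 1024 = 74.0273 Hz

74.0273 Hz


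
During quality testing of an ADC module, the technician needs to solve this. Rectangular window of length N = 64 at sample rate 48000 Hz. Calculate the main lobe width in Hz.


Main lobe width for a rectangular window:
Width = 2 * fs / N
      = 2 * 48000 / 64
      = 96000 / 64
      = 1500.0 Hz

1500.0 Hz


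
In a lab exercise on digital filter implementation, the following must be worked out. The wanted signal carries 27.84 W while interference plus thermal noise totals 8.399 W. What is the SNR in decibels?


SNR in decibels:
SNR = 10 * log10(Ps / Pn)
    = 10 * log10(27.84 / 8.399)
    = 10 * log10(3.3147)
    = 10 * 0.5204
    = 5.2 dB

5.2 dB


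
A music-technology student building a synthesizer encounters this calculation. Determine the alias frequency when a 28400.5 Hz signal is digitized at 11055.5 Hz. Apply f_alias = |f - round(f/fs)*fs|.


Compute the nearest integer multiple of fs to the signal:
n = round(28400.5 / 11055.5) = 3
f_alias = |28400.5 - 3 * 11055.5|
        = |28400.5 - 33166.5|
        = 4766.0 Hz

4766.0
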